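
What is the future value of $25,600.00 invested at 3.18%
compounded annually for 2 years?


Formula: FV = P * (1 + r)^n
Substituting: FV = $25,600.00 * (1 + 0.0318)^2
Growth factor: (1.0318)^2 = 1.064611
FV = $25,600.00 * 1.064611 = $27,254.05

$27,254.05


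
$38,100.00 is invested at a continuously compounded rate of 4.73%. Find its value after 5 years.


Formula: FV = P * e^(r*t)
Exponent: r*t = 0.0473 * 5 = 0.2365
e^(0.2365) = 1.266808
FV = $38,100.00 * 1.266808 = $48,265.37

$48,265.37


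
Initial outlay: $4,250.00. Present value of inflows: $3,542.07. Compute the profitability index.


Formula: PI = PV(cash flows) / initial investment
Substituting: PI = $3,542.07 / $4,250.00
PI = 0.8334

0.8334


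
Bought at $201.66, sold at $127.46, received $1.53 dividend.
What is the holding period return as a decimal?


Formula: HPR = (P1 - P0 + D) / P0
Gain: $127.46 - $201.66 + $1.53 = -$72.67
HPR = -$72.67 / $201.66 = -0.3604

-0.3604


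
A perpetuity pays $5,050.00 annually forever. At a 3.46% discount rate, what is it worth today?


Formula: PV = C / r
Substituting: PV = $5,050.00 / 0.0346
PV = $145,953.76

$145,953.76


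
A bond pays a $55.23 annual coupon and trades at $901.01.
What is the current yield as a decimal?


Formula: Current yield = annual coupon / price
Substituting: CY = $55.23 / $901.01
CY = 0.061298

0.061298


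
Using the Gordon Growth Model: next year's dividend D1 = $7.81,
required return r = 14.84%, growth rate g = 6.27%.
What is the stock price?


Formula: P = D1 / (r - g)
Spread: r - g = 0.1484 - 0.0627 = 0.0857
Substituting: P = $7.81 / 0.0857
P = $91.13

$91.13


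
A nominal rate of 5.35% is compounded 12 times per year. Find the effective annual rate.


Formula: EAR = (1 + r/m)^m - 1
Period rate: r/m = 0.0535 / 12 = 0.004458
Compounding: (1 + 0.004458)^12 = 1.054832
EAR = 1.054832 - 1 = 0.054832

0.054832


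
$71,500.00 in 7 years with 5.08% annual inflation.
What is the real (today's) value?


Formula: Real value = nominal / (1 + inflation)^years
Price level: (1 + 0.0508)^7 = 1.414622
Real value = $71,500.00 / 1.414622 = $50,543.53

$50,543.53


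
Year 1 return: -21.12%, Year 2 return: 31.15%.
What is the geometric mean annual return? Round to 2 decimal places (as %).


Formula: Geometric mean = ((1+r1)*(1+r2))^(1/2) - 1
Product: (1 + -0.2112) * (1 + 0.3115) = 0.7888 * 1.3115 = 1.034511
Square root: 1.034511^0.5 = 1.017109
Geometric mean = 1.017109 - 1 = 0.017109
As percentage: 1.71%

1.71%


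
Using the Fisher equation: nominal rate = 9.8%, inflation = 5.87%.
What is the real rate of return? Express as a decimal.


Formula: (1 + r_real) = (1 + r_nom) / (1 + inflation)
Substituting: (1 + r_real) = 1.098 / 1.0587
(1 + r_real) = 1.037121
r_real = 1.037121 - 1 = 0.037121

0.037121


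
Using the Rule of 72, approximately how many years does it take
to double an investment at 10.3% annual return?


Formula: Years ≈ 72 / r
Substituting: Years ≈ 72 / 10.3
Years ≈ 7.0

7.0 years


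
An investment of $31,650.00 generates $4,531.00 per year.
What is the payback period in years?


Formula: Payback = investment / annual cash flow
Substituting: Payback = $31,650.00 / $4,531.00
Payback = 6.9852 years

6.9852 years


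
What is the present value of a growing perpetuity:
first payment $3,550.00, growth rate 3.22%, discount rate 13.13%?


Formula: PV = C / (r - g)
Spread: r - g = 0.1313 - 0.0322 = 0.0991
Substituting: PV = $3,550.00 / 0.0991
PV = $35,822.40

$35,822.40


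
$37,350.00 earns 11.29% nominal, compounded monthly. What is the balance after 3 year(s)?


Formula: FV = P * (1 + r/m)^(m*t)
Period rate: r/m = 0.1129 / 12 = 0.009408
Total periods: m*t = 12 * 3 = 36
Growth factor: (1 + 0.009408)^36 = 1.400902
FV = $37,350.00 * 1.400902 = $52,323.71

$52,323.71


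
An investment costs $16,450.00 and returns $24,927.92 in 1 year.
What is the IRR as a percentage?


Formula: IRR = C1/C0 - 1
Substituting: IRR = $24,927.92 / $16,450.00 - 1
Ratio: 1.515375 - 1 = 0.515375
IRR = 51.5375%

51.5375%


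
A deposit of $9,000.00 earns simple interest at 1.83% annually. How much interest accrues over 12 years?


Formula: I = P * r * t
Substituting: I = $9,000.00 * 0.0183 * 12
Step: I = $9,000.00 * 0.2196
I = $1,976.40

$1,976.40


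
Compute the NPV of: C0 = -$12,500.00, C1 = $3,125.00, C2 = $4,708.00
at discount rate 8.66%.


Formula: NPV = C0 + C1/(1+r) + C2/(1+r)^2
Discount C1: $3,125.00 / (1 + 0.0866) = $2,875.94
Discount C2: $4,708.00 / (1 + 0.0866)^2 = $3,987.47
NPV = -$12,500.00 + $2,875.94 + $3,987.47 = -$5,636.59

-$5,636.59


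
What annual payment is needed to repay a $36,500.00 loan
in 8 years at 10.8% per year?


Formula: PMT = PV * r / (1 - (1+r)^(-n))
Denominator: 1 - (1 + 0.108)^(-8) = 0.559768
Numerator: $36,500.00 * 0.108 = 3942.0
PMT = 3942.0 / 0.559768 = $7,042.21

$7,042.21


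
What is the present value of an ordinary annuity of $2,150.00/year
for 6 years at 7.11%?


Formula: PV = PMT * (1 - (1+r)^(-n)) / r
Discount factor: (1 + 0.0711)^(-6) = 0.662247
Bracket: 1 - 0.662247 = 0.337753
PV = $2,150.00 * 0.337753 / 0.0711 = $10,213.35

$10,213.35


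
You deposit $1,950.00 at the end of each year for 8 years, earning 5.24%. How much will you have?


Formula: FV = PMT * ((1+r)^n - 1) / r
Growth factor: (1 + 0.0524)^8 = 1.504689
Numerator: 1.504689 - 1 = 0.504689
FV = $1,950.00 * 0.504689 / 0.0524 = $18,781.36

$18,781.36


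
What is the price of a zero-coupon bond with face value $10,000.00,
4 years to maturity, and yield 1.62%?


Formula: Price = FV / (1 + r)^n
Substituting: Price = $10,000.00 / (1 + 0.0162)^4
Discount factor: (1.0162)^4 = 1.066392
Price = $10,000.00 / 1.066392 = $9,377.42

$9,377.42


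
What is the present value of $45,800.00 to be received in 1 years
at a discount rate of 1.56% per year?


Formula: PV = FV / (1 + r)^n
Substituting: PV = $45,800.00 / (1 + 0.0156)^1
Discount factor: (1.0156)^1 = 1.0156
PV = $45,800.00 / 1.0156 = $45,096.49

$45,096.49


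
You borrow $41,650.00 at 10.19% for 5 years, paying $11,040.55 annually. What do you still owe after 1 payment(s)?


Formula: Balance = PV*(1+r)^k - PMT*((1+r)^k - 1)/r
Growth: (1 + 0.1019)^1 = 1.1019
Accumulated factor: ((1+r)^k - 1)/r = 1.0
Balance = $41,650.00 * 1.1019 - $11,040.55 * 1.0
Balance = $34,853.59

$34,853.59


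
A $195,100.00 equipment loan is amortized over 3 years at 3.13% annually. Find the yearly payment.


Formula: PMT = PV * r / (1 - (1+r)^(-n))
Denominator: 1 - (1 + 0.0313)^(-3) = 0.088315
Numerator: $195,100.00 * 0.0313 = 6106.63
PMT = 6106.63 / 0.088315 = $69,146.24

$69,146.24


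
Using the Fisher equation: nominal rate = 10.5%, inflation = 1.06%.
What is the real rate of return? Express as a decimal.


Formula: (1 + r_real) = (1 + r_nom) / (1 + inflation)
Substituting: (1 + r_real) = 1.105 / 1.0106
(1 + r_real) = 1.09341
r_real = 1.09341 - 1 = 0.09341

0.09341


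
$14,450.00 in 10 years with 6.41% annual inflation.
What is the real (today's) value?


Formula: Real value = nominal / (1 + inflation)^years
Price level: (1 + 0.0641)^10 = 1.861335
Real value = $14,450.00 / 1.861335 = $7,763.25

$7,763.25


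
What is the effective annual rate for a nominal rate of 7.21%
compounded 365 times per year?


Formula: EAR = (1 + r/m)^m - 1
Period rate: r/m = 0.0721 / 365 = 0.000198
Compounding: (1 + 0.000198)^365 = 1.074755
EAR = 1.074755 - 1 = 0.074755

0.074755


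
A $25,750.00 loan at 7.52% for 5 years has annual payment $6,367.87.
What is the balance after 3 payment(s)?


Formula: Balance = PV*(1+r)^k - PMT*((1+r)^k - 1)/r
Growth: (1 + 0.0752)^3 = 1.24299
Accumulated factor: ((1+r)^k - 1)/r = 3.231255
Balance = $25,750.00 * 1.24299 - $6,367.87 * 3.231255
Balance = $11,430.79

$11,430.79


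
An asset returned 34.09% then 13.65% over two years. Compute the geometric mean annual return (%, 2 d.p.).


Formula: Geometric mean = ((1+r1)*(1+r2))^(1/2) - 1
Product: (1 + 0.3409) * (1 + 0.1365) = 1.3409 * 1.1365 = 1.523933
Square root: 1.523933^0.5 = 1.234477
Geometric mean = 1.234477 - 1 = 0.234477
As percentage: 23.45%

23.45%


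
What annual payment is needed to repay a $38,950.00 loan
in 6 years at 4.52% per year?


Formula: PMT = PV * r / (1 - (1+r)^(-n))
Denominator: 1 - (1 + 0.0452)^(-6) = 0.232985
Numerator: $38,950.00 * 0.0452 = 1760.54
PMT = 1760.54 / 0.232985 = $7,556.44

$7,556.44


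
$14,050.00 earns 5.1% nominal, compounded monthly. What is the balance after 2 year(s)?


Formula: FV = P * (1 + r/m)^(m*t)
Period rate: r/m = 0.051 / 12 = 0.00425
Total periods: m*t = 12 * 2 = 24
Growth factor: (1 + 0.00425)^24 = 1.107144
FV = $14,050.00 * 1.107144 = $15,555.38

$15,555.38


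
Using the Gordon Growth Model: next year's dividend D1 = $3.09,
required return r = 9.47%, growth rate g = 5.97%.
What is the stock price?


Formula: P = D1 / (r - g)
Spread: r - g = 0.0947 - 0.0597 = 0.035
Substituting: P = $3.09 / 0.035
P = $88.29

$88.29


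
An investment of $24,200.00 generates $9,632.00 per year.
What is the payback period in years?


Formula: Payback = investment / annual cash flow
Substituting: Payback = $24,200.00 / $9,632.00
Payback = 2.5125 years

2.5125 years


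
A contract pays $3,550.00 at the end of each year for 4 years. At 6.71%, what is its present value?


Formula: PV = PMT * (1 - (1+r)^(-n)) / r
Discount factor: (1 + 0.0671)^(-4) = 0.771222
Bracket: 1 - 0.771222 = 0.228778
PV = $3,550.00 * 0.228778 / 0.0671 = $12,103.74

$12,103.74


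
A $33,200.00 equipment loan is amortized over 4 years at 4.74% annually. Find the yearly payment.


Formula: PMT = PV * r / (1 - (1+r)^(-n))
Denominator: 1 - (1 + 0.0474)^(-4) = 0.169098
Numerator: $33,200.00 * 0.0474 = 1573.68
PMT = 1573.68 / 0.169098 = $9,306.31

$9,306.31


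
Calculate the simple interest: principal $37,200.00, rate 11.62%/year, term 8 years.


Formula: I = P * r * t
Substituting: I = $37,200.00 * 0.1162 * 8
Step: I = $37,200.00 * 0.9296
I = $34,581.12

$34,581.12


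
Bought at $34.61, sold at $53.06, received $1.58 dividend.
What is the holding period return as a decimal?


Formula: HPR = (P1 - P0 + D) / P0
Gain: $53.06 - $34.61 + $1.58 = $20.03
HPR = $20.03 / $34.61 = 0.5787

0.5787


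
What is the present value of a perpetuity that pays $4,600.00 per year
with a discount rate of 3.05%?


Formula: PV = C / r
Substituting: PV = $4,600.00 / 0.0305
PV = $150,819.67

$150,819.67


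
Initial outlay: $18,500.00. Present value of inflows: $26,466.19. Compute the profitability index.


Formula: PI = PV(cash flows) / initial investment
Substituting: PI = $26,466.19 / $18,500.00
PI = 1.4306

1.4306


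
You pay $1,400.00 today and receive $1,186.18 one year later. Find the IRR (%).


Formula: IRR = C1/C0 - 1
Substituting: IRR = $1,186.18 / $1,400.00 - 1
Ratio: 0.847271 - 1 = -0.152729
IRR = -15.2729%

-15.2729%


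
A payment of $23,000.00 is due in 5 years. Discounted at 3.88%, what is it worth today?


Formula: PV = FV / (1 + r)^n
Substituting: PV = $23,000.00 / (1 + 0.0388)^5
Discount factor: (1.0388)^5 = 1.20965
PV = $23,000.00 / 1.20965 = $19,013.77

$19,013.77


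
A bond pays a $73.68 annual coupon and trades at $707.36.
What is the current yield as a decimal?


Formula: Current yield = annual coupon / price
Substituting: CY = $73.68 / $707.36
CY = 0.104162

0.104162


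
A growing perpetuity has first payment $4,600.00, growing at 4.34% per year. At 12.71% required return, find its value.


Formula: PV = C / (r - g)
Spread: r - g = 0.1271 - 0.0434 = 0.0837
Substituting: PV = $4,600.00 / 0.0837
PV = $54,958.18

$54,958.18


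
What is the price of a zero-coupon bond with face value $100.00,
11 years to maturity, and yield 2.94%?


Formula: Price = FV / (1 + r)^n
Substituting: Price = $100.00 / (1 + 0.0294)^11
Discount factor: (1.0294)^11 = 1.37539
Price = $100.00 / 1.37539 = $72.71

$72.71


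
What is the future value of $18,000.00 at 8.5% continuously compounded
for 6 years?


Formula: FV = P * e^(r*t)
Exponent: r*t = 0.085 * 6 = 0.51
e^(0.51) = 1.665291
FV = $18,000.00 * 1.665291 = $29,975.24

$29,975.24


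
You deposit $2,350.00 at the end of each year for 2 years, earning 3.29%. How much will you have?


Formula: FV = PMT * ((1+r)^n - 1) / r
Growth factor: (1 + 0.0329)^2 = 1.066882
Numerator: 1.066882 - 1 = 0.066882
FV = $2,350.00 * 0.066882 / 0.0329 = $4,777.32

$4,777.32


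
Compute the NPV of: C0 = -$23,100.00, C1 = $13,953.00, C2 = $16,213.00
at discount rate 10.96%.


Formula: NPV = C0 + C1/(1+r) + C2/(1+r)^2
Discount C1: $13,953.00 / (1 + 0.1096) = $12,574.80
Discount C2: $16,213.00 / (1 + 0.1096)^2 = $13,168.32
NPV = -$23,100.00 + $12,574.80 + $13,168.32 = $2,643.13

$2,643.13


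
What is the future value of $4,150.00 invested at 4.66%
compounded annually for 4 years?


Formula: FV = P * (1 + r)^n
Substituting: FV = $4,150.00 * (1 + 0.0466)^4
Growth factor: (1.0466)^4 = 1.199839
FV = $4,150.00 * 1.199839 = $4,979.33

$4,979.33


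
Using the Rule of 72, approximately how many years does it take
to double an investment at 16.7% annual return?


Formula: Years ≈ 72 / r
Substituting: Years ≈ 72 / 16.7
Years ≈ 4.3

4.3 years


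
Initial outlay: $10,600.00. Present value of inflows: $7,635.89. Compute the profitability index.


Formula: PI = PV(cash flows) / initial investment
Substituting: PI = $7,635.89 / $10,600.00
PI = 0.7204

0.7204


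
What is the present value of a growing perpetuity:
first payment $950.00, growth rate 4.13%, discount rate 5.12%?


Formula: PV = C / (r - g)
Spread: r - g = 0.0512 - 0.0413 = 0.0099
Substituting: PV = $950.00 / 0.0099
PV = $95,959.60

$95,959.60


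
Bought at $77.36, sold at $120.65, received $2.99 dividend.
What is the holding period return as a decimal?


Formula: HPR = (P1 - P0 + D) / P0
Gain: $120.65 - $77.36 + $2.99 = $46.28
HPR = $46.28 / $77.36 = 0.5982

0.5982


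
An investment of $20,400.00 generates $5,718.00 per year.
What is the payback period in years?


Formula: Payback = investment / annual cash flow
Substituting: Payback = $20,400.00 / $5,718.00
Payback = 3.5677 years

3.5677 years


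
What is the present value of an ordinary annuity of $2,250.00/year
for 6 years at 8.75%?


Formula: PV = PMT * (1 - (1+r)^(-n)) / r
Discount factor: (1 + 0.0875)^(-6) = 0.604539
Bracket: 1 - 0.604539 = 0.395461
PV = $2,250.00 * 0.395461 / 0.0875 = $10,168.99

$10,168.99


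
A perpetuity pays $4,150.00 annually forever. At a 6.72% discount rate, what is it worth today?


Formula: PV = C / r
Substituting: PV = $4,150.00 / 0.0672
PV = $61,755.95

$61,755.95


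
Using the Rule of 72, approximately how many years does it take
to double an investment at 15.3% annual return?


Formula: Years ≈ 72 / r
Substituting: Years ≈ 72 / 15.3
Years ≈ 4.7

4.7 years


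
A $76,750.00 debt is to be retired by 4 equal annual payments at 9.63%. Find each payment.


Formula: PMT = PV * r / (1 - (1+r)^(-n))
Denominator: 1 - (1 + 0.0963)^(-4) = 0.307719
Numerator: $76,750.00 * 0.0963 = 7391.025
PMT = 7391.025 / 0.307719 = $24,018.74

$24,018.74


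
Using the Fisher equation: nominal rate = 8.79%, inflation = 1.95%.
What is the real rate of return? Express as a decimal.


Formula: (1 + r_real) = (1 + r_nom) / (1 + inflation)
Substituting: (1 + r_real) = 1.0879 / 1.0195
(1 + r_real) = 1.067092
r_real = 1.067092 - 1 = 0.067092

0.067092


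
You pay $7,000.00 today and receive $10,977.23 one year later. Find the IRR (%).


Formula: IRR = C1/C0 - 1
Substituting: IRR = $10,977.23 / $7,000.00 - 1
Ratio: 1.568176 - 1 = 0.568176
IRR = 56.8176%

56.8176%


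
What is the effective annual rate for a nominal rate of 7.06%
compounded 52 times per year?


Formula: EAR = (1 + r/m)^m - 1
Period rate: r/m = 0.0706 / 52 = 0.001358
Compounding: (1 + 0.001358)^52 = 1.0731
EAR = 1.0731 - 1 = 0.0731

0.0731


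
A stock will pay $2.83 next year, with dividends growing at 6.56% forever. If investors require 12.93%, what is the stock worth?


Formula: P = D1 / (r - g)
Spread: r - g = 0.1293 - 0.0656 = 0.0637
Substituting: P = $2.83 / 0.0637
P = $44.43

$44.43


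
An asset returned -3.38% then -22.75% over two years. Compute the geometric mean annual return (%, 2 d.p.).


Formula: Geometric mean = ((1+r1)*(1+r2))^(1/2) - 1
Product: (1 + -0.0338) * (1 + -0.2275) = 0.9662 * 0.7725 = 0.74639
Square root: 0.74639^0.5 = 0.863938
Geometric mean = 0.863938 - 1 = -0.136062
As percentage: -13.61%

-13.61%


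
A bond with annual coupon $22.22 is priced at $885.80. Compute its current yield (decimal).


Formula: Current yield = annual coupon / price
Substituting: CY = $22.22 / $885.80
CY = 0.025085

0.025085


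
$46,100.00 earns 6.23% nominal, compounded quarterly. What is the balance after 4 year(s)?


Formula: FV = P * (1 + r/m)^(m*t)
Period rate: r/m = 0.0623 / 4 = 0.015575
Total periods: m*t = 4 * 4 = 16
Growth factor: (1 + 0.015575)^16 = 1.280537
FV = $46,100.00 * 1.280537 = $59,032.74

$59,032.74


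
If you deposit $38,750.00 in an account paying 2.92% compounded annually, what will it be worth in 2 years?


Formula: FV = P * (1 + r)^n
Substituting: FV = $38,750.00 * (1 + 0.0292)^2
Growth factor: (1.0292)^2 = 1.059253
FV = $38,750.00 * 1.059253 = $41,046.04

$41,046.04


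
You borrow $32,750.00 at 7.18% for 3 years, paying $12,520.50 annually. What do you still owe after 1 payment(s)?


Formula: Balance = PV*(1+r)^k - PMT*((1+r)^k - 1)/r
Growth: (1 + 0.0718)^1 = 1.0718
Accumulated factor: ((1+r)^k - 1)/r = 1.0
Balance = $32,750.00 * 1.0718 - $12,520.50 * 1.0
Balance = $22,580.95

$22,580.95


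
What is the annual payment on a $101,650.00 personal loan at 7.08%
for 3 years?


Formula: PMT = PV * r / (1 - (1+r)^(-n))
Denominator: 1 - (1 + 0.0708)^(-3) = 0.18553
Numerator: $101,650.00 * 0.0708 = 7196.82
PMT = 7196.82 / 0.18553 = $38,790.53

$38,790.53


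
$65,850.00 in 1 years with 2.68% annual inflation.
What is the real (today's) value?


Formula: Real value = nominal / (1 + inflation)^years
Price level: (1 + 0.0268)^1 = 1.0268
Real value = $65,850.00 / 1.0268 = $64,131.28

$64,131.28


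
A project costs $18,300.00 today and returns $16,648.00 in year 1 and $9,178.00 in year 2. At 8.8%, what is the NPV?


Formula: NPV = C0 + C1/(1+r) + C2/(1+r)^2
Discount C1: $16,648.00 / (1 + 0.088) = $15,301.47
Discount C2: $9,178.00 / (1 + 0.088)^2 = $7,753.37
NPV = -$18,300.00 + $15,301.47 + $7,753.37 = $4,754.84

$4,754.84


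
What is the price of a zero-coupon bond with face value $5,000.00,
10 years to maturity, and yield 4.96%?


Formula: Price = FV / (1 + r)^n
Substituting: Price = $5,000.00 / (1 + 0.0496)^10
Discount factor: (1.0496)^10 = 1.6227
Price = $5,000.00 / 1.6227 = $3,081.28

$3,081.28


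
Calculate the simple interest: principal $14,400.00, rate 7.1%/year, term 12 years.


Formula: I = P * r * t
Substituting: I = $14,400.00 * 0.071 * 12
Step: I = $14,400.00 * 0.852
I = $12,268.80

$12,268.80


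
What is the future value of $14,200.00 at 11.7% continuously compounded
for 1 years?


Formula: FV = P * e^(r*t)
Exponent: r*t = 0.117 * 1 = 0.117
e^(0.117) = 1.124119
FV = $14,200.00 * 1.124119 = $15,962.50

$15,962.50


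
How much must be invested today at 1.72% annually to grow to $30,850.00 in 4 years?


Formula: PV = FV / (1 + r)^n
Substituting: PV = $30,850.00 / (1 + 0.0172)^4
Discount factor: (1.0172)^4 = 1.070595
PV = $30,850.00 / 1.070595 = $28,815.74

$28,815.74


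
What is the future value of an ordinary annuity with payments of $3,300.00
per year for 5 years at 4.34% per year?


Formula: FV = PMT * ((1+r)^n - 1) / r
Growth factor: (1 + 0.0434)^5 = 1.236671
Numerator: 1.236671 - 1 = 0.236671
FV = $3,300.00 * 0.236671 / 0.0434 = $17,995.72

$17,995.72


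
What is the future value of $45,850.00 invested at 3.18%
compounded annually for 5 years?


Formula: FV = P * (1 + r)^n
Substituting: FV = $45,850.00 * (1 + 0.0318)^5
Growth factor: (1.0318)^5 = 1.169439
FV = $45,850.00 * 1.169439 = $53,618.78

$53,618.78


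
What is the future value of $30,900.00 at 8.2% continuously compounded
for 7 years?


Formula: FV = P * e^(r*t)
Exponent: r*t = 0.082 * 7 = 0.574
e^(0.574) = 1.775354
FV = $30,900.00 * 1.775354 = $54,858.45

$54,858.45


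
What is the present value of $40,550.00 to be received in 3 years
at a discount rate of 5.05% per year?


Formula: PV = FV / (1 + r)^n
Substituting: PV = $40,550.00 / (1 + 0.0505)^3
Discount factor: (1.0505)^3 = 1.15928
PV = $40,550.00 / 1.15928 = $34,978.62

$34,978.62


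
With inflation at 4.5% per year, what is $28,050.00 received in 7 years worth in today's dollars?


Formula: Real value = nominal / (1 + inflation)^years
Price level: (1 + 0.045)^7 = 1.360862
Real value = $28,050.00 / 1.360862 = $20,611.94

$20,611.94


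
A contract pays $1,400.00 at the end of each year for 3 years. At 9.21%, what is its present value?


Formula: PV = PMT * (1 - (1+r)^(-n)) / r
Discount factor: (1 + 0.0921)^(-3) = 0.767738
Bracket: 1 - 0.767738 = 0.232262
PV = $1,400.00 * 0.232262 / 0.0921 = $3,530.59

$3,530.59


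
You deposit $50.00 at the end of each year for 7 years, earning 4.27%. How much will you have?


Formula: FV = PMT * ((1+r)^n - 1) / r
Growth factor: (1 + 0.0427)^7 = 1.340033
Numerator: 1.340033 - 1 = 0.340033
FV = $50.00 * 0.340033 / 0.0427 = $398.17

$398.17


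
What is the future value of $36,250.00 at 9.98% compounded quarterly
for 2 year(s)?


Formula: FV = P * (1 + r/m)^(m*t)
Period rate: r/m = 0.0998 / 4 = 0.02495
Total periods: m*t = 4 * 2 = 8
Growth factor: (1 + 0.02495)^8 = 1.217928
FV = $36,250.00 * 1.217928 = $44,149.87

$44,149.87


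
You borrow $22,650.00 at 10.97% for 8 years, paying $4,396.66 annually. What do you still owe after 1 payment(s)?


Formula: Balance = PV*(1+r)^k - PMT*((1+r)^k - 1)/r
Growth: (1 + 0.1097)^1 = 1.1097
Accumulated factor: ((1+r)^k - 1)/r = 1.0
Balance = $22,650.00 * 1.1097 - $4,396.66 * 1.0
Balance = $20,738.05

$20,738.05


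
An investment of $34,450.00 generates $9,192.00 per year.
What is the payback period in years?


Formula: Payback = investment / annual cash flow
Substituting: Payback = $34,450.00 / $9,192.00
Payback = 3.7478 years

3.7478 years


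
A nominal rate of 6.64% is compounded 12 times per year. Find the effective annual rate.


Formula: EAR = (1 + r/m)^m - 1
Period rate: r/m = 0.0664 / 12 = 0.005533
Compounding: (1 + 0.005533)^12 = 1.068459
EAR = 1.068459 - 1 = 0.068459

0.068459


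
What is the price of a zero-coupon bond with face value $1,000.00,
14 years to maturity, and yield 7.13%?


Formula: Price = FV / (1 + r)^n
Substituting: Price = $1,000.00 / (1 + 0.0713)^14
Discount factor: (1.0713)^14 = 2.622741
Price = $1,000.00 / 2.622741 = $381.28

$381.28


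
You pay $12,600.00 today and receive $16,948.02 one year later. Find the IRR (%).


Formula: IRR = C1/C0 - 1
Substituting: IRR = $16,948.02 / $12,600.00 - 1
Ratio: 1.345081 - 1 = 0.345081
IRR = 34.5081%

34.5081%


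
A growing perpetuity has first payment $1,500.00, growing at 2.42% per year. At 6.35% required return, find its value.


Formula: PV = C / (r - g)
Spread: r - g = 0.0635 - 0.0242 = 0.0393
Substituting: PV = $1,500.00 / 0.0393
PV = $38,167.94

$38,167.94


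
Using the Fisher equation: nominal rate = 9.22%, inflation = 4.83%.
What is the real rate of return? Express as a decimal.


Formula: (1 + r_real) = (1 + r_nom) / (1 + inflation)
Substituting: (1 + r_real) = 1.0922 / 1.0483
(1 + r_real) = 1.041877
r_real = 1.041877 - 1 = 0.041877

0.041877


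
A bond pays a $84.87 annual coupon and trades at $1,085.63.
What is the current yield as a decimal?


Formula: Current yield = annual coupon / price
Substituting: CY = $84.87 / $1,085.63
CY = 0.078176

0.078176


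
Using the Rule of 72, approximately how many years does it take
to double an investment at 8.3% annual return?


Formula: Years ≈ 72 / r
Substituting: Years ≈ 72 / 8.3
Years ≈ 8.7

8.7 years


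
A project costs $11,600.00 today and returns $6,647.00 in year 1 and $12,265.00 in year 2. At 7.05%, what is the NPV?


Formula: NPV = C0 + C1/(1+r) + C2/(1+r)^2
Discount C1: $6,647.00 / (1 + 0.0705) = $6,209.25
Discount C2: $12,265.00 / (1 + 0.0705)^2 = $10,702.72
NPV = -$11,600.00 + $6,209.25 + $10,702.72 = $5,311.97

$5,311.97


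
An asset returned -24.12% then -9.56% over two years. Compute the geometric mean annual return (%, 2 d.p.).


Formula: Geometric mean = ((1+r1)*(1+r2))^(1/2) - 1
Product: (1 + -0.2412) * (1 + -0.0956) = 0.7588 * 0.9044 = 0.686259
Square root: 0.686259^0.5 = 0.828407
Geometric mean = 0.828407 - 1 = -0.171593
As percentage: -17.16%

-17.16%


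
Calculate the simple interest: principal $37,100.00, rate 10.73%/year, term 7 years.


Formula: I = P * r * t
Substituting: I = $37,100.00 * 0.1073 * 7
Step: I = $37,100.00 * 0.7511
I = $27,865.81

$27,865.81


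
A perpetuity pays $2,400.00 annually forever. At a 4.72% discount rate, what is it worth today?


Formula: PV = C / r
Substituting: PV = $2,400.00 / 0.0472
PV = $50,847.46

$50,847.46


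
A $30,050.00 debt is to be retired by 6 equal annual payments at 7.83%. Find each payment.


Formula: PMT = PV * r / (1 - (1+r)^(-n))
Denominator: 1 - (1 + 0.0783)^(-6) = 0.363846
Numerator: $30,050.00 * 0.0783 = 2352.915
PMT = 2352.915 / 0.363846 = $6,466.79

$6,466.79


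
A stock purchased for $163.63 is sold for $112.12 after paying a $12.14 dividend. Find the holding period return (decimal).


Formula: HPR = (P1 - P0 + D) / P0
Gain: $112.12 - $163.63 + $12.14 = -$39.37
HPR = -$39.37 / $163.63 = -0.2406

-0.2406


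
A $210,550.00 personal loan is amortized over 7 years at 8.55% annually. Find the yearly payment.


Formula: PMT = PV * r / (1 - (1+r)^(-n))
Denominator: 1 - (1 + 0.0855)^(-7) = 0.436893
Numerator: $210,550.00 * 0.0855 = 18002.025
PMT = 18002.025 / 0.436893 = $41,204.69

$41,204.69


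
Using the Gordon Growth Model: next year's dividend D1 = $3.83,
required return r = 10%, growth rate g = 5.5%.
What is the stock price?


Formula: P = D1 / (r - g)
Spread: r - g = 0.1 - 0.055 = 0.045
Substituting: P = $3.83 / 0.045
P = $85.11

$85.11


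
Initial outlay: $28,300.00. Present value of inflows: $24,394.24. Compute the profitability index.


Formula: PI = PV(cash flows) / initial investment
Substituting: PI = $24,394.24 / $28,300.00
PI = 0.862

0.862


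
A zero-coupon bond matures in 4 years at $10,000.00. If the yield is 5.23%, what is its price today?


Formula: Price = FV / (1 + r)^n
Substituting: Price = $10,000.00 / (1 + 0.0523)^4
Discount factor: (1.0523)^4 = 1.226191
Price = $10,000.00 / 1.226191 = $8,155.33

$8,155.33


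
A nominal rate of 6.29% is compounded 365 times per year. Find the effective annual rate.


Formula: EAR = (1 + r/m)^m - 1
Period rate: r/m = 0.0629 / 365 = 0.000172
Compounding: (1 + 0.000172)^365 = 1.064915
EAR = 1.064915 - 1 = 0.064915

0.064915


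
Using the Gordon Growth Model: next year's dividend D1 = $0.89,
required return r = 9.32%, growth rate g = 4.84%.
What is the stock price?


Formula: P = D1 / (r - g)
Spread: r - g = 0.0932 - 0.0484 = 0.0448
Substituting: P = $0.89 / 0.0448
P = $19.87

$19.87


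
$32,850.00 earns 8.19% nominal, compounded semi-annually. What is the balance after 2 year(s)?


Formula: FV = P * (1 + r/m)^(m*t)
Period rate: r/m = 0.0819 / 2 = 0.04095
Total periods: m*t = 2 * 2 = 4
Growth factor: (1 + 0.04095)^4 = 1.174139
FV = $32,850.00 * 1.174139 = $38,570.46

$38,570.46


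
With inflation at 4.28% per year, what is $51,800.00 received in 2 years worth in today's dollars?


Formula: Real value = nominal / (1 + inflation)^years
Price level: (1 + 0.0428)^2 = 1.087432
Real value = $51,800.00 / 1.087432 = $47,635.17

$47,635.17


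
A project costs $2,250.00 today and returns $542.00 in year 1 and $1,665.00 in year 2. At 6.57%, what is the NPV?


Formula: NPV = C0 + C1/(1+r) + C2/(1+r)^2
Discount C1: $542.00 / (1 + 0.0657) = $508.59
Discount C2: $1,665.00 / (1 + 0.0657)^2 = $1,466.03
NPV = -$2,250.00 + $508.59 + $1,466.03 = -$275.38

-$275.38


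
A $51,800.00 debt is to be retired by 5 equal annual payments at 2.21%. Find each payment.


Formula: PMT = PV * r / (1 - (1+r)^(-n))
Denominator: 1 - (1 + 0.0221)^(-5) = 0.103536
Numerator: $51,800.00 * 0.0221 = 1144.78
PMT = 1144.78 / 0.103536 = $11,056.88

$11,056.88


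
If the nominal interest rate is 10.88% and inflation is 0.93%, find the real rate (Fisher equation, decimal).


Formula: (1 + r_real) = (1 + r_nom) / (1 + inflation)
Substituting: (1 + r_real) = 1.1088 / 1.0093
(1 + r_real) = 1.098583
r_real = 1.098583 - 1 = 0.098583

0.098583


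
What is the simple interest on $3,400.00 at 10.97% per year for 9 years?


Formula: I = P * r * t
Substituting: I = $3,400.00 * 0.1097 * 9
Step: I = $3,400.00 * 0.9873
I = $3,356.82

$3,356.82


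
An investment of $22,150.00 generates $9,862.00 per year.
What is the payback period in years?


Formula: Payback = investment / annual cash flow
Substituting: Payback = $22,150.00 / $9,862.00
Payback = 2.246 years

2.246 years


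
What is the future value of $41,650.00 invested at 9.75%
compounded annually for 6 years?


Formula: FV = P * (1 + r)^n
Substituting: FV = $41,650.00 * (1 + 0.0975)^6
Growth factor: (1.0975)^6 = 1.74754
FV = $41,650.00 * 1.74754 = $72,785.05

$72,785.05


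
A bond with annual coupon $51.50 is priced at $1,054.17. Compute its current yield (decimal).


Formula: Current yield = annual coupon / price
Substituting: CY = $51.50 / $1,054.17
CY = 0.048854

0.048854


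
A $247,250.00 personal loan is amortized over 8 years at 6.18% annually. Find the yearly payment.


Formula: PMT = PV * r / (1 - (1+r)^(-n))
Denominator: 1 - (1 + 0.0618)^(-8) = 0.381046
Numerator: $247,250.00 * 0.0618 = 15280.05
PMT = 15280.05 / 0.381046 = $40,100.26

$40,100.26


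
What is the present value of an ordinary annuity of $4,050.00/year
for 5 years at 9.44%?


Formula: PV = PMT * (1 - (1+r)^(-n)) / r
Discount factor: (1 + 0.0944)^(-5) = 0.636971
Bracket: 1 - 0.636971 = 0.363029
PV = $4,050.00 * 0.363029 / 0.0944 = $15,574.87

$15,574.87


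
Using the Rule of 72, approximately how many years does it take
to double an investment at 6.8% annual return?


Formula: Years ≈ 72 / r
Substituting: Years ≈ 72 / 6.8
Years ≈ 10.6

10.6 years


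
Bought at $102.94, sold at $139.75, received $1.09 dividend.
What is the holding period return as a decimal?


Formula: HPR = (P1 - P0 + D) / P0
Gain: $139.75 - $102.94 + $1.09 = $37.90
HPR = $37.90 / $102.94 = 0.3682

0.3682


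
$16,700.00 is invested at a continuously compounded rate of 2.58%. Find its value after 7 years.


Formula: FV = P * e^(r*t)
Exponent: r*t = 0.0258 * 7 = 0.1806
e^(0.1806) = 1.197936
FV = $16,700.00 * 1.197936 = $20,005.53

$20,005.53


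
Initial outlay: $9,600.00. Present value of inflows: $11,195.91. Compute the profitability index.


Formula: PI = PV(cash flows) / initial investment
Substituting: PI = $11,195.91 / $9,600.00
PI = 1.1662

1.1662


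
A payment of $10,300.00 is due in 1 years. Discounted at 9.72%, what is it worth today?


Formula: PV = FV / (1 + r)^n
Substituting: PV = $10,300.00 / (1 + 0.0972)^1
Discount factor: (1.0972)^1 = 1.0972
PV = $10,300.00 / 1.0972 = $9,387.53

$9,387.53


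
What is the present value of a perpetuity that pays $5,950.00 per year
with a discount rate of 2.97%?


Formula: PV = C / r
Substituting: PV = $5,950.00 / 0.0297
PV = $200,336.70

$200,336.70


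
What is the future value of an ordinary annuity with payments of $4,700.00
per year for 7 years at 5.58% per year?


Formula: FV = PMT * ((1+r)^n - 1) / r
Growth factor: (1 + 0.0558)^7 = 1.462418
Numerator: 1.462418 - 1 = 0.462418
FV = $4,700.00 * 0.462418 / 0.0558 = $38,949.21

$38,949.21


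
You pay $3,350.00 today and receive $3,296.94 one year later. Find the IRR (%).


Formula: IRR = C1/C0 - 1
Substituting: IRR = $3,296.94 / $3,350.00 - 1
Ratio: 0.984161 - 1 = -0.015839
IRR = -1.5839%

-1.5839%


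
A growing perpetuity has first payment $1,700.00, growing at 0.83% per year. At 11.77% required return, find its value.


Formula: PV = C / (r - g)
Spread: r - g = 0.1177 - 0.0083 = 0.1094
Substituting: PV = $1,700.00 / 0.1094
PV = $15,539.31

$15,539.31


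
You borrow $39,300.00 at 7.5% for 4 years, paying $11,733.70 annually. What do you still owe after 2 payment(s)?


Formula: Balance = PV*(1+r)^k - PMT*((1+r)^k - 1)/r
Growth: (1 + 0.075)^2 = 1.155625
Accumulated factor: ((1+r)^k - 1)/r = 2.075
Balance = $39,300.00 * 1.155625 - $11,733.70 * 2.075
Balance = $21,068.64

$21,068.64


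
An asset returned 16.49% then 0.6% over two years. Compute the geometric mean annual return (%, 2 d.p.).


Formula: Geometric mean = ((1+r1)*(1+r2))^(1/2) - 1
Product: (1 + 0.1649) * (1 + 0.006) = 1.1649 * 1.006 = 1.171889
Square root: 1.171889^0.5 = 1.082538
Geometric mean = 1.082538 - 1 = 0.082538
As percentage: 8.25%

8.25%


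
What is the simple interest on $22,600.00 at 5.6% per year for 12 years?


Formula: I = P * r * t
Substituting: I = $22,600.00 * 0.056 * 12
Step: I = $22,600.00 * 0.672
I = $15,187.20

$15,187.20


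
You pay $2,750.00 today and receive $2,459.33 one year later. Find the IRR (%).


Formula: IRR = C1/C0 - 1
Substituting: IRR = $2,459.33 / $2,750.00 - 1
Ratio: 0.894302 - 1 = -0.105698
IRR = -10.5698%

-10.5698%


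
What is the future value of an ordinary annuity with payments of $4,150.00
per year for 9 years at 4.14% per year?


Formula: FV = PMT * ((1+r)^n - 1) / r
Growth factor: (1 + 0.0414)^9 = 1.440649
Numerator: 1.440649 - 1 = 0.440649
FV = $4,150.00 * 0.440649 / 0.0414 = $44,171.33

$44,171.33


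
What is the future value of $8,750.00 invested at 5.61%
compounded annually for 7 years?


Formula: FV = P * (1 + r)^n
Substituting: FV = $8,750.00 * (1 + 0.0561)^7
Growth factor: (1.0561)^7 = 1.46533
FV = $8,750.00 * 1.46533 = $12,821.63

$12,821.63


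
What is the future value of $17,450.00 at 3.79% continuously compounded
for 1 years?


Formula: FV = P * e^(r*t)
Exponent: r*t = 0.0379 * 1 = 0.0379
e^(0.0379) = 1.038627
FV = $17,450.00 * 1.038627 = $18,124.05

$18,124.05


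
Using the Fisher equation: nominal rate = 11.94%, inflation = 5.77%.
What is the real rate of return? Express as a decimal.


Formula: (1 + r_real) = (1 + r_nom) / (1 + inflation)
Substituting: (1 + r_real) = 1.1194 / 1.0577
(1 + r_real) = 1.058334
r_real = 1.058334 - 1 = 0.058334

0.058334


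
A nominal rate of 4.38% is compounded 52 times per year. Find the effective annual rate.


Formula: EAR = (1 + r/m)^m - 1
Period rate: r/m = 0.0438 / 52 = 0.000842
Compounding: (1 + 0.000842)^52 = 1.044754
EAR = 1.044754 - 1 = 0.044754

0.044754


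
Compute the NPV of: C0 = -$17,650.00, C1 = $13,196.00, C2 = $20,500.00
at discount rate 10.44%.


Formula: NPV = C0 + C1/(1+r) + C2/(1+r)^2
Discount C1: $13,196.00 / (1 + 0.1044) = $11,948.57
Discount C2: $20,500.00 / (1 + 0.1044)^2 = $16,807.42
NPV = -$17,650.00 + $11,948.57 + $16,807.42 = $11,105.99

$11,105.99


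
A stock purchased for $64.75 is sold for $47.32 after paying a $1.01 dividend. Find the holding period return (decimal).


Formula: HPR = (P1 - P0 + D) / P0
Gain: $47.32 - $64.75 + $1.01 = -$16.42
HPR = -$16.42 / $64.75 = -0.2536

-0.2536


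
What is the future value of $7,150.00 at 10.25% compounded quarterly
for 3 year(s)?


Formula: FV = P * (1 + r/m)^(m*t)
Period rate: r/m = 0.1025 / 4 = 0.025625
Total periods: m*t = 4 * 3 = 12
Growth factor: (1 + 0.025625)^12 = 1.354763
FV = $7,150.00 * 1.354763 = $9,686.55

$9,686.55


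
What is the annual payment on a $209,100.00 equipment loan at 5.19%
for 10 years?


Formula: PMT = PV * r / (1 - (1+r)^(-n))
Denominator: 1 - (1 + 0.0519)^(-10) = 0.397086
Numerator: $209,100.00 * 0.0519 = 10852.29
PMT = 10852.29 / 0.397086 = $27,329.83

$27,329.83


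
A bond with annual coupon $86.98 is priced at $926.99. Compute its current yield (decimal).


Formula: Current yield = annual coupon / price
Substituting: CY = $86.98 / $926.99
CY = 0.093831

0.093831


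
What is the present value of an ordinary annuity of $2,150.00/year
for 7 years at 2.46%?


Formula: PV = PMT * (1 - (1+r)^(-n)) / r
Discount factor: (1 + 0.0246)^(-7) = 0.843567
Bracket: 1 - 0.843567 = 0.156433
PV = $2,150.00 * 0.156433 / 0.0246 = $13,672.00

$13,672.00


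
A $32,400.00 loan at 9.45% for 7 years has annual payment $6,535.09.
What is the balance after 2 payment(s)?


Formula: Balance = PV*(1+r)^k - PMT*((1+r)^k - 1)/r
Growth: (1 + 0.0945)^2 = 1.19793
Accumulated factor: ((1+r)^k - 1)/r = 2.0945
Balance = $32,400.00 * 1.19793 - $6,535.09 * 2.0945
Balance = $25,125.19

$25,125.19


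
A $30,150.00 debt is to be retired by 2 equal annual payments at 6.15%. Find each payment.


Formula: PMT = PV * r / (1 - (1+r)^(-n))
Denominator: 1 - (1 + 0.0615)^(-2) = 0.112517
Numerator: $30,150.00 * 0.0615 = 1854.225
PMT = 1854.225 / 0.112517 = $16,479.50

$16,479.50


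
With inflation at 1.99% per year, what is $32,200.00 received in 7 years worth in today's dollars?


Formula: Real value = nominal / (1 + inflation)^years
Price level: (1 + 0.0199)^7 = 1.147898
Real value = $32,200.00 / 1.147898 = $28,051.28

$28,051.28


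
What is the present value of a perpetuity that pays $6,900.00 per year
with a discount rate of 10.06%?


Formula: PV = C / r
Substituting: PV = $6,900.00 / 0.1006
PV = $68,588.47

$68,588.47


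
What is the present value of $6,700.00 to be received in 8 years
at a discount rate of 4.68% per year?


Formula: PV = FV / (1 + r)^n
Substituting: PV = $6,700.00 / (1 + 0.0468)^8
Discount factor: (1.0468)^8 = 1.441816
PV = $6,700.00 / 1.441816 = $4,646.92

$4,646.92


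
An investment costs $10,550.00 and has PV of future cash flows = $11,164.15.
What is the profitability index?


Formula: PI = PV(cash flows) / initial investment
Substituting: PI = $11,164.15 / $10,550.00
PI = 1.0582

1.0582


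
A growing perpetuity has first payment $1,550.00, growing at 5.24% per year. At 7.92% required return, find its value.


Formula: PV = C / (r - g)
Spread: r - g = 0.0792 - 0.0524 = 0.0268
Substituting: PV = $1,550.00 / 0.0268
PV = $57,835.82

$57,835.82


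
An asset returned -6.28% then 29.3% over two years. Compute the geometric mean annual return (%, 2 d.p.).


Formula: Geometric mean = ((1+r1)*(1+r2))^(1/2) - 1
Product: (1 + -0.0628) * (1 + 0.293) = 0.9372 * 1.293 = 1.2118
Square root: 1.2118^0.5 = 1.100818
Geometric mean = 1.100818 - 1 = 0.100818
As percentage: 10.08%

10.08%


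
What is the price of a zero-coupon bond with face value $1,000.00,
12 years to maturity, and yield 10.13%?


Formula: Price = FV / (1 + r)^n
Substituting: Price = $1,000.00 / (1 + 0.1013)^12
Discount factor: (1.1013)^12 = 3.183227
Price = $1,000.00 / 3.183227 = $314.15

$314.15


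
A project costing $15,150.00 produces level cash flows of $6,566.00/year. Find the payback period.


Formula: Payback = investment / annual cash flow
Substituting: Payback = $15,150.00 / $6,566.00
Payback = 2.3073 years

2.3073 years


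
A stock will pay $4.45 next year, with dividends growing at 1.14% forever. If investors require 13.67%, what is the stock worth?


Formula: P = D1 / (r - g)
Spread: r - g = 0.1367 - 0.0114 = 0.1253
Substituting: P = $4.45 / 0.1253
P = $35.51

$35.51


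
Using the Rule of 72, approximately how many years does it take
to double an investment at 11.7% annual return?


Formula: Years ≈ 72 / r
Substituting: Years ≈ 72 / 11.7
Years ≈ 6.2

6.2 years


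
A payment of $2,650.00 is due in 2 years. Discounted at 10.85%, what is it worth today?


Formula: PV = FV / (1 + r)^n
Substituting: PV = $2,650.00 / (1 + 0.1085)^2
Discount factor: (1.1085)^2 = 1.228772
PV = $2,650.00 / 1.228772 = $2,156.62

$2,156.62
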